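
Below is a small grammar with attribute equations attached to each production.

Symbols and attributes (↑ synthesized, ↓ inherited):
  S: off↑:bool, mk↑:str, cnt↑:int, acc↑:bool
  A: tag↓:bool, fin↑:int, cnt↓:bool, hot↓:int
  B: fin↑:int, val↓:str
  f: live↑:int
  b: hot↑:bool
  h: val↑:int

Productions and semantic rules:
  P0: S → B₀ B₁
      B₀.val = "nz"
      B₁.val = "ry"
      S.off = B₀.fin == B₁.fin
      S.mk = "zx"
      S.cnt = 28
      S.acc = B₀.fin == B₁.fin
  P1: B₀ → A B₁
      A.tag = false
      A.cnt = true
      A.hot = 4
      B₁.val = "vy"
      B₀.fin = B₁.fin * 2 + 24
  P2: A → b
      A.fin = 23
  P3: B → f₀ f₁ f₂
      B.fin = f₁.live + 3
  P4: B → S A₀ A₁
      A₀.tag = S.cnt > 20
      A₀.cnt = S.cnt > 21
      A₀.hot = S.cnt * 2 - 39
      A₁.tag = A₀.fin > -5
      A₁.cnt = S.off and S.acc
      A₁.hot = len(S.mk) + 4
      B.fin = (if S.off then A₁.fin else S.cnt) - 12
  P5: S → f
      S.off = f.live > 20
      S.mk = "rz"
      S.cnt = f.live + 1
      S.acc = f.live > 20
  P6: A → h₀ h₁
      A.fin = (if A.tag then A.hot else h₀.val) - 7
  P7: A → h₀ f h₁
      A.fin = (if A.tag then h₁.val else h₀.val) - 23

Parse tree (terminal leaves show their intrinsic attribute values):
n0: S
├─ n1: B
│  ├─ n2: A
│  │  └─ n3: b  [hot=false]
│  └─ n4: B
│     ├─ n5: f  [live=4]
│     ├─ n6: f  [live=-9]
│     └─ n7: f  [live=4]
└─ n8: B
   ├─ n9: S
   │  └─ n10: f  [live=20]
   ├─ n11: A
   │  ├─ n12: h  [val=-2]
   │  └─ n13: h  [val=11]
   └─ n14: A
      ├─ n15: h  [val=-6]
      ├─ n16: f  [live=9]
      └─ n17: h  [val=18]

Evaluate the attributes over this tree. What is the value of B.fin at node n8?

1. n1.val = "nz"  ["nz"]
2. n2.tag = false  [false]
3. n2.cnt = true  [true]
4. n2.hot = 4  [4]
5. n3.hot = false  [terminal]
6. n2.fin = 23  [23]
7. n4.val = "vy"  ["vy"]
8. n5.live = 4  [terminal]
9. n6.live = -9  [terminal]
10. n7.live = 4  [terminal]
11. n4.fin = -6  [f₁.live + 3]
12. n1.fin = 12  [B₁.fin * 2 + 24]
13. n8.val = "ry"  ["ry"]
14. n10.live = 20  [terminal]
15. n9.off = false  [f.live > 20]
16. n9.mk = "rz"  ["rz"]
17. n9.cnt = 21  [f.live + 1]
18. n9.acc = false  [f.live > 20]
19. n11.tag = true  [S.cnt > 20]
20. n11.cnt = false  [S.cnt > 21]
21. n11.hot = 3  [S.cnt * 2 - 39]
22. n12.val = -2  [terminal]
23. n13.val = 11  [terminal]
24. n11.fin = -4  [(if A.tag then A.hot else h₀.val) - 7]
25. n14.tag = true  [A₀.fin > -5]
26. n14.cnt = false  [S.off and S.acc]
27. n14.hot = 6  [len(S.mk) + 4]
28. n15.val = -6  [terminal]
29. n16.live = 9  [terminal]
30. n17.val = 18  [terminal]
31. n14.fin = -5  [(if A.tag then h₁.val else h₀.val) - 23]
32. n8.fin = 9  [(if S.off then A₁.fin else S.cnt) - 12]
33. n0.off = false  [B₀.fin == B₁.fin]
34. n0.mk = "zx"  ["zx"]
35. n0.cnt = 28  [28]
36. n0.acc = false  [B₀.fin == B₁.fin]

9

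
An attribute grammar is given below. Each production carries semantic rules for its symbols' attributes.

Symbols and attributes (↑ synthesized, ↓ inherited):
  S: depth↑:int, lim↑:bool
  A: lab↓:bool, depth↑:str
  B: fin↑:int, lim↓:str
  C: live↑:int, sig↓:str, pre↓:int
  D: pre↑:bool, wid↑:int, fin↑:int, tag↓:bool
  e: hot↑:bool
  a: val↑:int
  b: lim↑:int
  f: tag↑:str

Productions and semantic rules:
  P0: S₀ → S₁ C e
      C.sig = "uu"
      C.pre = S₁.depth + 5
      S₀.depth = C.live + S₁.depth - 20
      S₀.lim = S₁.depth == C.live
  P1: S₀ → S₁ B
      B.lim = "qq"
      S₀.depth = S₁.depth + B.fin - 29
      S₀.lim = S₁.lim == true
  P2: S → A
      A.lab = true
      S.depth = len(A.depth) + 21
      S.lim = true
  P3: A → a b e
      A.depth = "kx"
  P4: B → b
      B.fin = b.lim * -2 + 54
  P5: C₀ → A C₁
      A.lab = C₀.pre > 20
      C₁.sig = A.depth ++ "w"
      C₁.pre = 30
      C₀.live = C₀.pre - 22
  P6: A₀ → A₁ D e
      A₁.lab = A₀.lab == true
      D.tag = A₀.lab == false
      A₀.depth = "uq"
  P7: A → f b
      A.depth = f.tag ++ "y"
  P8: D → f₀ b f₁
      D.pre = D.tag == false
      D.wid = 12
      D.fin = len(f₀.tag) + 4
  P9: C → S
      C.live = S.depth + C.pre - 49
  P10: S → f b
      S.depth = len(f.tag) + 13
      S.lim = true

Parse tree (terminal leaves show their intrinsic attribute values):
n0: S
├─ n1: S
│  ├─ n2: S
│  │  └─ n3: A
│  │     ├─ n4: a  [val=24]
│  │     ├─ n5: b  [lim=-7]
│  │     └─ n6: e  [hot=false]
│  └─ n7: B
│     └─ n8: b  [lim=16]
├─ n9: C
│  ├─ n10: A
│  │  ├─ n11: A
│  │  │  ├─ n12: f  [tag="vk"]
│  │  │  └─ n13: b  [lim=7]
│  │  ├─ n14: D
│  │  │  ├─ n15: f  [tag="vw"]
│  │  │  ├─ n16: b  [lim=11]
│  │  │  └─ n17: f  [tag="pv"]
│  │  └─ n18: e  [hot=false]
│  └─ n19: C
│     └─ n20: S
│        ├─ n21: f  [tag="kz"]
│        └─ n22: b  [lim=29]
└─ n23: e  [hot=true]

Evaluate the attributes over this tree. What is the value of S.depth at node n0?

-5

1. n3.lab = true  [true]
2. n4.val = 24  [terminal]
3. n5.lim = -7  [terminal]
4. n6.hot = false  [terminal]
5. n3.depth = "kx"  ["kx"]
6. n2.depth = 23  [len(A.depth) + 21]
7. n2.lim = true  [true]
8. n7.lim = "qq"  ["qq"]
9. n8.lim = 16  [terminal]
10. n7.fin = 22  [b.lim * -2 + 54]
11. n1.depth = 16  [S₁.depth + B.fin - 29]
12. n1.lim = true  [S₁.lim == true]
13. n9.sig = "uu"  ["uu"]
14. n9.pre = 21  [S₁.depth + 5]
15. n10.lab = true  [C₀.pre > 20]
16. n11.lab = true  [A₀.lab == true]
17. n12.tag = "vk"  [terminal]
18. n13.lim = 7  [terminal]
19. n11.depth = "vky"  [f.tag ++ "y"]
20. n14.tag = false  [A₀.lab == false]
21. n15.tag = "vw"  [terminal]
22. n16.lim = 11  [terminal]
23. n17.tag = "pv"  [terminal]
24. n14.pre = true  [D.tag == false]
25. n14.wid = 12  [12]
26. n14.fin = 6  [len(f₀.tag) + 4]
27. n18.hot = false  [terminal]
28. n10.depth = "uq"  ["uq"]
29. n19.sig = "uqw"  [A.depth ++ "w"]
30. n19.pre = 30  [30]
31. n21.tag = "kz"  [terminal]
32. n22.lim = 29  [terminal]
33. n20.depth = 15  [len(f.tag) + 13]
34. n20.lim = true  [true]
35. n19.live = -4  [S.depth + C.pre - 49]
36. n9.live = -1  [C₀.pre - 22]
37. n23.hot = true  [terminal]
38. n0.depth = -5  [C.live + S₁.depth - 20]
39. n0.lim = false  [S₁.depth == C.live]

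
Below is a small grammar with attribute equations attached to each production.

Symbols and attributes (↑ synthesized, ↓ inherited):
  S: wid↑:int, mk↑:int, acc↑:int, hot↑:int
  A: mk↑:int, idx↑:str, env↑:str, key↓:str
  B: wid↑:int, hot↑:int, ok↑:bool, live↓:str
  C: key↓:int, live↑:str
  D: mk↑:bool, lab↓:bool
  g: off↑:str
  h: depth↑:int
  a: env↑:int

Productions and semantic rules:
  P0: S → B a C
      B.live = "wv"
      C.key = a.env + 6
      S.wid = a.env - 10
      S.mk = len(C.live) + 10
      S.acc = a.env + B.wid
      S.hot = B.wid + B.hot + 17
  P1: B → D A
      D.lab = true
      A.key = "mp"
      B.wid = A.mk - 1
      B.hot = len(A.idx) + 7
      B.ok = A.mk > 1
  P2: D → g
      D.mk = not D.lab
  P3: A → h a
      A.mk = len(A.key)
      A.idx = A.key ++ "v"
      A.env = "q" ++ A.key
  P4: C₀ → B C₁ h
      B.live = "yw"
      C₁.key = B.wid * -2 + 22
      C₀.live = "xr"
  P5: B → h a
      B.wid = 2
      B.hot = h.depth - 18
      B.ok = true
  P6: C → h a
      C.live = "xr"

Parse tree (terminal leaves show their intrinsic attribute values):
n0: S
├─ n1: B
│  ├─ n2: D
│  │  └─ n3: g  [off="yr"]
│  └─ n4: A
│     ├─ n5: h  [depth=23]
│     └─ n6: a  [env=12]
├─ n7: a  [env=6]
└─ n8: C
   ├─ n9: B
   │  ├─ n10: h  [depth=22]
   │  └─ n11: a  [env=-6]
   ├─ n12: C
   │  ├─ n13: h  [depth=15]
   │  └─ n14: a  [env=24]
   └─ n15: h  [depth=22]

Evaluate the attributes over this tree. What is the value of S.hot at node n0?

1. n1.live = "wv"  ["wv"]
2. n2.lab = true  [true]
3. n3.off = "yr"  [terminal]
4. n2.mk = false  [not D.lab]
5. n4.key = "mp"  ["mp"]
6. n5.depth = 23  [terminal]
7. n6.env = 12  [terminal]
8. n4.mk = 2  [len(A.key)]
9. n4.idx = "mpv"  [A.key ++ "v"]
10. n4.env = "qmp"  ["q" ++ A.key]
11. n1.wid = 1  [A.mk - 1]
12. n1.hot = 10  [len(A.idx) + 7]
13. n1.ok = true  [A.mk > 1]
14. n7.env = 6  [terminal]
15. n8.key = 12  [a.env + 6]
16. n9.live = "yw"  ["yw"]
17. n10.depth = 22  [terminal]
18. n11.env = -6  [terminal]
19. n9.wid = 2  [2]
20. n9.hot = 4  [h.depth - 18]
21. n9.ok = true  [true]
22. n12.key = 18  [B.wid * -2 + 22]
23. n13.depth = 15  [terminal]
24. n14.env = 24  [terminal]
25. n12.live = "xr"  ["xr"]
26. n15.depth = 22  [terminal]
27. n8.live = "xr"  ["xr"]
28. n0.wid = -4  [a.env - 10]
29. n0.mk = 12  [len(C.live) + 10]
30. n0.acc = 7  [a.env + B.wid]
31. n0.hot = 28  [B.wid + B.hot + 17]

28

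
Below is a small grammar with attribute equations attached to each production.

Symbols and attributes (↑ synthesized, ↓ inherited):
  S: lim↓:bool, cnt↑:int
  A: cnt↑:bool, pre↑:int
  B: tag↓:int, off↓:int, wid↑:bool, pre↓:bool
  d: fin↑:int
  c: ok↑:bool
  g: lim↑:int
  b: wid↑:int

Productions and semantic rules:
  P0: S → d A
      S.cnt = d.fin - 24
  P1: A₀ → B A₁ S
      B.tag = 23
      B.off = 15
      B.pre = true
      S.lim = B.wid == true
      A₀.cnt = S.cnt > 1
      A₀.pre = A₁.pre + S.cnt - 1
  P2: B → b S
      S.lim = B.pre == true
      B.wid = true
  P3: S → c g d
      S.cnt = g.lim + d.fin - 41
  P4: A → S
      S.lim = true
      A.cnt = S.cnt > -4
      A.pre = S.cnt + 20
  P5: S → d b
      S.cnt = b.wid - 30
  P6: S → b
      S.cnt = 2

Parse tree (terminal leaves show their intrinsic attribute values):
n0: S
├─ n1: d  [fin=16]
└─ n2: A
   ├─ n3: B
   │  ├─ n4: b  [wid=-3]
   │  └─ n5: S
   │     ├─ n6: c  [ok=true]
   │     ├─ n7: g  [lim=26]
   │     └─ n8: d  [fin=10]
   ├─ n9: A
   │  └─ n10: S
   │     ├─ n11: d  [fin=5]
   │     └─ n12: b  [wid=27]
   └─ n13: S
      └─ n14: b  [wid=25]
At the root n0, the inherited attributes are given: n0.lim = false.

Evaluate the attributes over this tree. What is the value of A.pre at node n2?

18

1. n0.lim = false  [given at root]
2. n1.fin = 16  [terminal]
3. n3.tag = 23  [23]
4. n3.off = 15  [15]
5. n3.pre = true  [true]
6. n4.wid = -3  [terminal]
7. n5.lim = true  [B.pre == true]
8. n6.ok = true  [terminal]
9. n7.lim = 26  [terminal]
10. n8.fin = 10  [terminal]
11. n5.cnt = -5  [g.lim + d.fin - 41]
12. n3.wid = true  [true]
13. n10.lim = true  [true]
14. n11.fin = 5  [terminal]
15. n12.wid = 27  [terminal]
16. n10.cnt = -3  [b.wid - 30]
17. n9.cnt = true  [S.cnt > -4]
18. n9.pre = 17  [S.cnt + 20]
19. n13.lim = true  [B.wid == true]
20. n14.wid = 25  [terminal]
21. n13.cnt = 2  [2]
22. n2.cnt = true  [S.cnt > 1]
23. n2.pre = 18  [A₁.pre + S.cnt - 1]
24. n0.cnt = -8  [d.fin - 24]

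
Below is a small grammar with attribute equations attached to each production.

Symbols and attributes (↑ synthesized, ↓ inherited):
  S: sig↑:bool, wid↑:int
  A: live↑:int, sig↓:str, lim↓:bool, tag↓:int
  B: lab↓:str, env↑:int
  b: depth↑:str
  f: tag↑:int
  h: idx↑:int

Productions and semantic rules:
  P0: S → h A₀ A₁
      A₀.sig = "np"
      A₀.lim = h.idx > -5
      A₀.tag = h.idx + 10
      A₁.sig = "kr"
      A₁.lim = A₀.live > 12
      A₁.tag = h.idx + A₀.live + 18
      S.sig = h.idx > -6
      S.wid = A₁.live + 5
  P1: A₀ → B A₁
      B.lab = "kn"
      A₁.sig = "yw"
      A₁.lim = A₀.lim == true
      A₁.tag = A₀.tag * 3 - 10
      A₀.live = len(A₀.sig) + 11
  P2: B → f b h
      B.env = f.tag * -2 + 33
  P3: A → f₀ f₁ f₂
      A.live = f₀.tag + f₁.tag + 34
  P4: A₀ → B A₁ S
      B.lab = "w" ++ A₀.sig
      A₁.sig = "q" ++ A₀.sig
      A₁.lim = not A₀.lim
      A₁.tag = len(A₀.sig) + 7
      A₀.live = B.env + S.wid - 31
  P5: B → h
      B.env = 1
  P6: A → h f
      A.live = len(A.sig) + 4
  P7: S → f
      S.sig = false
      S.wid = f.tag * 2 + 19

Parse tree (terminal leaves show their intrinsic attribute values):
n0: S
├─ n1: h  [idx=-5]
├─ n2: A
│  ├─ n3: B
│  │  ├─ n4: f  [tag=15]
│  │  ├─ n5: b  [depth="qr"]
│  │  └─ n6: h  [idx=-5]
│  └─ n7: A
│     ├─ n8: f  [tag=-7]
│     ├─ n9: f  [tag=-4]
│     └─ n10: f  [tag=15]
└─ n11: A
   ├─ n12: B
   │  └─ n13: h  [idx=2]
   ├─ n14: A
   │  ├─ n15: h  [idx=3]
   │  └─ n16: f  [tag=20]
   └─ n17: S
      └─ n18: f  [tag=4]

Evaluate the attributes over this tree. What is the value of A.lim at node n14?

false

1. n1.idx = -5  [terminal]
2. n2.sig = "np"  ["np"]
3. n2.lim = false  [h.idx > -5]
4. n2.tag = 5  [h.idx + 10]
5. n3.lab = "kn"  ["kn"]
6. n4.tag = 15  [terminal]
7. n5.depth = "qr"  [terminal]
8. n6.idx = -5  [terminal]
9. n3.env = 3  [f.tag * -2 + 33]
10. n7.sig = "yw"  ["yw"]
11. n7.lim = false  [A₀.lim == true]
12. n7.tag = 5  [A₀.tag * 3 - 10]
13. n8.tag = -7  [terminal]
14. n9.tag = -4  [terminal]
15. n10.tag = 15  [terminal]
16. n7.live = 23  [f₀.tag + f₁.tag + 34]
17. n2.live = 13  [len(A₀.sig) + 11]
18. n11.sig = "kr"  ["kr"]
19. n11.lim = true  [A₀.live > 12]
20. n11.tag = 26  [h.idx + A₀.live + 18]
21. n12.lab = "wkr"  ["w" ++ A₀.sig]
22. n13.idx = 2  [terminal]
23. n12.env = 1  [1]
24. n14.sig = "qkr"  ["q" ++ A₀.sig]
25. n14.lim = false  [not A₀.lim]
26. n14.tag = 9  [len(A₀.sig) + 7]
27. n15.idx = 3  [terminal]
28. n16.tag = 20  [terminal]
29. n14.live = 7  [len(A.sig) + 4]
30. n18.tag = 4  [terminal]
31. n17.sig = false  [false]
32. n17.wid = 27  [f.tag * 2 + 19]
33. n11.live = -3  [B.env + S.wid - 31]
34. n0.sig = true  [h.idx > -6]
35. n0.wid = 2  [A₁.live + 5]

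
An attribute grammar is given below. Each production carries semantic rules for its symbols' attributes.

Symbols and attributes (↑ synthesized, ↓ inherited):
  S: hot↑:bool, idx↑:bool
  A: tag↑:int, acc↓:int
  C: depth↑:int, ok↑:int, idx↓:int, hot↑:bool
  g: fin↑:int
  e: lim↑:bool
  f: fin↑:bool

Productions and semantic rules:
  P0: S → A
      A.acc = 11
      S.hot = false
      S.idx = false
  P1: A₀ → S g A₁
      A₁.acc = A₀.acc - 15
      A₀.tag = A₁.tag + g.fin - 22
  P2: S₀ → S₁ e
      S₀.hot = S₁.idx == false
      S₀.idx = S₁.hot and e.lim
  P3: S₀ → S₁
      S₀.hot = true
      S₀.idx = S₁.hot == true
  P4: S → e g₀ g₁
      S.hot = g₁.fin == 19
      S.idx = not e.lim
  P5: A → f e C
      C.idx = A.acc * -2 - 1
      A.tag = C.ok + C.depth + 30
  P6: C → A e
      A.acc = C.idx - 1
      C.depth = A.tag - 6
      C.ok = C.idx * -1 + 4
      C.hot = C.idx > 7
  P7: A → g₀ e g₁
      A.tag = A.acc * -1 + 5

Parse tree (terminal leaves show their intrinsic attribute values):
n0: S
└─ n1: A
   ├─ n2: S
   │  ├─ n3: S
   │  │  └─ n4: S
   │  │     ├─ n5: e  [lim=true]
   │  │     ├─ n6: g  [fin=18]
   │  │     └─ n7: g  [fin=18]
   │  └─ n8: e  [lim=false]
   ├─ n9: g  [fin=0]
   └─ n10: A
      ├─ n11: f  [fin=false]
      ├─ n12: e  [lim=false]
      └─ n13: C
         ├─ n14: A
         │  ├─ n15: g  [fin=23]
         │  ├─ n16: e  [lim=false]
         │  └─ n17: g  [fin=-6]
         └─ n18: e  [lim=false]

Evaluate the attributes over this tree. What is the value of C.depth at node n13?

1. n1.acc = 11  [11]
2. n5.lim = true  [terminal]
3. n6.fin = 18  [terminal]
4. n7.fin = 18  [terminal]
5. n4.hot = false  [g₁.fin == 19]
6. n4.idx = false  [not e.lim]
7. n3.hot = true  [true]
8. n3.idx = false  [S₁.hot == true]
9. n8.lim = false  [terminal]
10. n2.hot = true  [S₁.idx == false]
11. n2.idx = false  [S₁.hot and e.lim]
12. n9.fin = 0  [terminal]
13. n10.acc = -4  [A₀.acc - 15]
14. n11.fin = false  [terminal]
15. n12.lim = false  [terminal]
16. n13.idx = 7  [A.acc * -2 - 1]
17. n14.acc = 6  [C.idx - 1]
18. n15.fin = 23  [terminal]
19. n16.lim = false  [terminal]
20. n17.fin = -6  [terminal]
21. n14.tag = -1  [A.acc * -1 + 5]
22. n18.lim = false  [terminal]
23. n13.depth = -7  [A.tag - 6]
24. n13.ok = -3  [C.idx * -1 + 4]
25. n13.hot = false  [C.idx > 7]
26. n10.tag = 20  [C.ok + C.depth + 30]
27. n1.tag = -2  [A₁.tag + g.fin - 22]
28. n0.hot = false  [false]
29. n0.idx = false  [false]

-7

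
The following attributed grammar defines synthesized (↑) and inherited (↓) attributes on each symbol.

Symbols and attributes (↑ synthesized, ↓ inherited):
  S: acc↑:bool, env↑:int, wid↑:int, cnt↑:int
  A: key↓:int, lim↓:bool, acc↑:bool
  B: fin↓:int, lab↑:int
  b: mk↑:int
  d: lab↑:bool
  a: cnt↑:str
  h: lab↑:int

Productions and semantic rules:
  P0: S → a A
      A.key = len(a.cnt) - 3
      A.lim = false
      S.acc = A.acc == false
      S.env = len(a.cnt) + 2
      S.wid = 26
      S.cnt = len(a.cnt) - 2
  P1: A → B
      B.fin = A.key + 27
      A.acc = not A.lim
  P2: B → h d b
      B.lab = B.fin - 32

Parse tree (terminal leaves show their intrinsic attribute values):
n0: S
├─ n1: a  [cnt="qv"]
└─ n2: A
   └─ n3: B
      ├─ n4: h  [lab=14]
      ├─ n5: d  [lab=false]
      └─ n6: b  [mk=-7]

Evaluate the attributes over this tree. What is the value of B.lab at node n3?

-6

1. n1.cnt = "qv"  [terminal]
2. n2.key = -1  [len(a.cnt) - 3]
3. n2.lim = false  [false]
4. n3.fin = 26  [A.key + 27]
5. n4.lab = 14  [terminal]
6. n5.lab = false  [terminal]
7. n6.mk = -7  [terminal]
8. n3.lab = -6  [B.fin - 32]
9. n2.acc = true  [not A.lim]
10. n0.acc = false  [A.acc == false]
11. n0.env = 4  [len(a.cnt) + 2]
12. n0.wid = 26  [26]
13. n0.cnt = 0  [len(a.cnt) - 2]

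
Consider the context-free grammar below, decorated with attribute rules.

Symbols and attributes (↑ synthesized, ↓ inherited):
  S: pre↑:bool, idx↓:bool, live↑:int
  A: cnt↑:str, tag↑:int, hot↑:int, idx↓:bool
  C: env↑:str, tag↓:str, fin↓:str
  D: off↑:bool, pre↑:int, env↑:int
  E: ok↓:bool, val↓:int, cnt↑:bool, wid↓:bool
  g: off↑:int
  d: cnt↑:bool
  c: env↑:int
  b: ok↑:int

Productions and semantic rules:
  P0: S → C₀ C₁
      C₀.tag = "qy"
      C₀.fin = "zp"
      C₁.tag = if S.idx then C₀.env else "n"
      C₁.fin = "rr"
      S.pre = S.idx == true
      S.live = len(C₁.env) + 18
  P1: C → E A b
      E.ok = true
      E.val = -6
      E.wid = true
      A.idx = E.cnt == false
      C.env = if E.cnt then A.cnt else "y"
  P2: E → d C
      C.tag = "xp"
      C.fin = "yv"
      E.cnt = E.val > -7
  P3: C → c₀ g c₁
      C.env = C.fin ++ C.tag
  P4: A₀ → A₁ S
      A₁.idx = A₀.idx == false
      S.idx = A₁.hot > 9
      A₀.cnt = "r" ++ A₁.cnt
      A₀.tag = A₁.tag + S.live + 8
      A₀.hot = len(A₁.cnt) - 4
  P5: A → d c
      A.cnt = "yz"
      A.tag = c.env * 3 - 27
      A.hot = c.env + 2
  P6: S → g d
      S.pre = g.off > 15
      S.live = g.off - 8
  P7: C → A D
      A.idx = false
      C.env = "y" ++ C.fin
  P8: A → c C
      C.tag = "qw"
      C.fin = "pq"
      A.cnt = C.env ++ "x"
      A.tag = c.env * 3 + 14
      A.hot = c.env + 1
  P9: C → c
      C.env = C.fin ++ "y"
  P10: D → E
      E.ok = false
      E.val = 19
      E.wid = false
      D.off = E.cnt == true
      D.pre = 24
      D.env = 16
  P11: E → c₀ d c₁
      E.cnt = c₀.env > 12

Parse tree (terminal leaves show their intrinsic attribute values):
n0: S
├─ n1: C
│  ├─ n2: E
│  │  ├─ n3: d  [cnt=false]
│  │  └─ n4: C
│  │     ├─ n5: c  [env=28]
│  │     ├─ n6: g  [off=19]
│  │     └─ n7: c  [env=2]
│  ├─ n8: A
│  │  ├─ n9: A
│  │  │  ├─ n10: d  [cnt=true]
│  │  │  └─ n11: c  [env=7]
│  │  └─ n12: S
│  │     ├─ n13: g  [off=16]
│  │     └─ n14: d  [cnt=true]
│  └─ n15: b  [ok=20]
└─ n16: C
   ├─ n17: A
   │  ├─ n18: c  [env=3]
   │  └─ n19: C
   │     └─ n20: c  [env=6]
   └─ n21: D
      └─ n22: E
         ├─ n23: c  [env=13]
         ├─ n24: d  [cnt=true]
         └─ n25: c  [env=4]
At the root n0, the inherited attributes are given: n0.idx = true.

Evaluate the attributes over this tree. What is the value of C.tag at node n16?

1. n0.idx = true  [given at root]
2. n1.tag = "qy"  ["qy"]
3. n1.fin = "zp"  ["zp"]
4. n2.ok = true  [true]
5. n2.val = -6  [-6]
6. n2.wid = true  [true]
7. n3.cnt = false  [terminal]
8. n4.tag = "xp"  ["xp"]
9. n4.fin = "yv"  ["yv"]
10. n5.env = 28  [terminal]
11. n6.off = 19  [terminal]
12. n7.env = 2  [terminal]
13. n4.env = "yvxp"  [C.fin ++ C.tag]
14. n2.cnt = true  [E.val > -7]
15. n8.idx = false  [E.cnt == false]
16. n9.idx = true  [A₀.idx == false]
17. n10.cnt = true  [terminal]
18. n11.env = 7  [terminal]
19. n9.cnt = "yz"  ["yz"]
20. n9.tag = -6  [c.env * 3 - 27]
21. n9.hot = 9  [c.env + 2]
22. n12.idx = false  [A₁.hot > 9]
23. n13.off = 16  [terminal]
24. n14.cnt = true  [terminal]
25. n12.pre = true  [g.off > 15]
26. n12.live = 8  [g.off - 8]
27. n8.cnt = "ryz"  ["r" ++ A₁.cnt]
28. n8.tag = 10  [A₁.tag + S.live + 8]
29. n8.hot = -2  [len(A₁.cnt) - 4]
30. n15.ok = 20  [terminal]
31. n1.env = "ryz"  [if E.cnt then A.cnt else "y"]
32. n16.tag = "ryz"  [if S.idx then C₀.env else "n"]
33. n16.fin = "rr"  ["rr"]
34. n17.idx = false  [false]
35. n18.env = 3  [terminal]
36. n19.tag = "qw"  ["qw"]
37. n19.fin = "pq"  ["pq"]
38. n20.env = 6  [terminal]
39. n19.env = "pqy"  [C.fin ++ "y"]
40. n17.cnt = "pqyx"  [C.env ++ "x"]
41. n17.tag = 23  [c.env * 3 + 14]
42. n17.hot = 4  [c.env + 1]
43. n22.ok = false  [false]
44. n22.val = 19  [19]
45. n22.wid = false  [false]
46. n23.env = 13  [terminal]
47. n24.cnt = true  [terminal]
48. n25.env = 4  [terminal]
49. n22.cnt = true  [c₀.env > 12]
50. n21.off = true  [E.cnt == true]
51. n21.pre = 24  [24]
52. n21.env = 16  [16]
53. n16.env = "yrr"  ["y" ++ C.fin]
54. n0.pre = true  [S.idx == true]
55. n0.live = 21  [len(C₁.env) + 18]

"ryz"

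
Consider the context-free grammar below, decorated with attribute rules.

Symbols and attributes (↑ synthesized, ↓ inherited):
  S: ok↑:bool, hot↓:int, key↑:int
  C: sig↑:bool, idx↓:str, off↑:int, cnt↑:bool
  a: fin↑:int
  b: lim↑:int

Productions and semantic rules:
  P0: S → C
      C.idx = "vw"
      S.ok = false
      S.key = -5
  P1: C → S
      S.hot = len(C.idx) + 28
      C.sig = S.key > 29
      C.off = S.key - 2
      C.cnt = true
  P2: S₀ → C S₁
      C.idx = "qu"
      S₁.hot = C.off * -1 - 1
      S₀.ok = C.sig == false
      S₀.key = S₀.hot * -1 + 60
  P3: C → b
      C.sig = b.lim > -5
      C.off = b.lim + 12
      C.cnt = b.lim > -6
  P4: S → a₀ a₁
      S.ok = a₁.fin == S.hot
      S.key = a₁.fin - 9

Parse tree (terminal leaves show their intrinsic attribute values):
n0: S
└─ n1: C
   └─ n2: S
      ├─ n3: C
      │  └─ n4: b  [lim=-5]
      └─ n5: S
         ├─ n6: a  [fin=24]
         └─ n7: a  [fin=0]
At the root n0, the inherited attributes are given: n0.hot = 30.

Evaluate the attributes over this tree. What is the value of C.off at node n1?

28

1. n0.hot = 30  [given at root]
2. n1.idx = "vw"  ["vw"]
3. n2.hot = 30  [len(C.idx) + 28]
4. n3.idx = "qu"  ["qu"]
5. n4.lim = -5  [terminal]
6. n3.sig = false  [b.lim > -5]
7. n3.off = 7  [b.lim + 12]
8. n3.cnt = true  [b.lim > -6]
9. n5.hot = -8  [C.off * -1 - 1]
10. n6.fin = 24  [terminal]
11. n7.fin = 0  [terminal]
12. n5.ok = false  [a₁.fin == S.hot]
13. n5.key = -9  [a₁.fin - 9]
14. n2.ok = true  [C.sig == false]
15. n2.key = 30  [S₀.hot * -1 + 60]
16. n1.sig = true  [S.key > 29]
17. n1.off = 28  [S.key - 2]
18. n1.cnt = true  [true]
19. n0.ok = false  [false]
20. n0.key = -5  [-5]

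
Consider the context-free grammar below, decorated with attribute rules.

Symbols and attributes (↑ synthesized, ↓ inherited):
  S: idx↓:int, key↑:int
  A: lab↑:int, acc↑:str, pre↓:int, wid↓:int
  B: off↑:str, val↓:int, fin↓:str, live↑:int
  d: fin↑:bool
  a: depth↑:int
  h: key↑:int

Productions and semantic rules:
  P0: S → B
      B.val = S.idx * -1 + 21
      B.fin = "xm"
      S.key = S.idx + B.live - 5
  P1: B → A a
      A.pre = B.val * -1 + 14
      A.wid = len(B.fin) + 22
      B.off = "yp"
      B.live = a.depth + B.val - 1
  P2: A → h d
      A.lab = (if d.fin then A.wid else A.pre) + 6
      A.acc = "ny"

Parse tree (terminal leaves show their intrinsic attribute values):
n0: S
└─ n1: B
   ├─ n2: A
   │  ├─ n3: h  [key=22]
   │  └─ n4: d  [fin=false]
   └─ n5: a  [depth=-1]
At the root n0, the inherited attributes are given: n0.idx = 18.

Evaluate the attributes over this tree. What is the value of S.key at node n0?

1. n0.idx = 18  [given at root]
2. n1.val = 3  [S.idx * -1 + 21]
3. n1.fin = "xm"  ["xm"]
4. n2.pre = 11  [B.val * -1 + 14]
5. n2.wid = 24  [len(B.fin) + 22]
6. n3.key = 22  [terminal]
7. n4.fin = false  [terminal]
8. n2.lab = 17  [(if d.fin then A.wid else A.pre) + 6]
9. n2.acc = "ny"  ["ny"]
10. n5.depth = -1  [terminal]
11. n1.off = "yp"  ["yp"]
12. n1.live = 1  [a.depth + B.val - 1]
13. n0.key = 14  [S.idx + B.live - 5]

14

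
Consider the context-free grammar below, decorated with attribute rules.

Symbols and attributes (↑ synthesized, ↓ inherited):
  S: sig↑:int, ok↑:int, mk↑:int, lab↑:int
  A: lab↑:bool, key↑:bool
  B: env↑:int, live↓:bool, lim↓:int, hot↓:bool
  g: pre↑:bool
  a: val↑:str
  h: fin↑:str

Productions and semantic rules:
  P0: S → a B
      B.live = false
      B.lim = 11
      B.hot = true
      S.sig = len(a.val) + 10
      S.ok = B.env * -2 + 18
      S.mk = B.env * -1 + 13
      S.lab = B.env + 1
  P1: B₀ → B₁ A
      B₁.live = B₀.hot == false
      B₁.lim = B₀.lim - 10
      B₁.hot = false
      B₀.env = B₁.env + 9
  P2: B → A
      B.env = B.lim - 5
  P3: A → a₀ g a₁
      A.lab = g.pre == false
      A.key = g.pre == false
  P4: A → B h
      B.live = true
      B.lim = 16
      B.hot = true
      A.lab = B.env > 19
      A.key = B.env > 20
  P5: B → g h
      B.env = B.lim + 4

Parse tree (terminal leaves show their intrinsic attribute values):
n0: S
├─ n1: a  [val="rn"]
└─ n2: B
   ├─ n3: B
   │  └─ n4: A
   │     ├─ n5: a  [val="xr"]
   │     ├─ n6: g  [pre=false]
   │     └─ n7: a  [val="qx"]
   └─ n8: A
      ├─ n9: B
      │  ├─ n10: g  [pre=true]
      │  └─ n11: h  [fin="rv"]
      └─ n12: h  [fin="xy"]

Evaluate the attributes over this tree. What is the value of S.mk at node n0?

8

1. n1.val = "rn"  [terminal]
2. n2.live = false  [false]
3. n2.lim = 11  [11]
4. n2.hot = true  [true]
5. n3.live = false  [B₀.hot == false]
6. n3.lim = 1  [B₀.lim - 10]
7. n3.hot = false  [false]
8. n5.val = "xr"  [terminal]
9. n6.pre = false  [terminal]
10. n7.val = "qx"  [terminal]
11. n4.lab = true  [g.pre == false]
12. n4.key = true  [g.pre == false]
13. n3.env = -4  [B.lim - 5]
14. n9.live = true  [true]
15. n9.lim = 16  [16]
16. n9.hot = true  [true]
17. n10.pre = true  [terminal]
18. n11.fin = "rv"  [terminal]
19. n9.env = 20  [B.lim + 4]
20. n12.fin = "xy"  [terminal]
21. n8.lab = true  [B.env > 19]
22. n8.key = false  [B.env > 20]
23. n2.env = 5  [B₁.env + 9]
24. n0.sig = 12  [len(a.val) + 10]
25. n0.ok = 8  [B.env * -2 + 18]
26. n0.mk = 8  [B.env * -1 + 13]
27. n0.lab = 6  [B.env + 1]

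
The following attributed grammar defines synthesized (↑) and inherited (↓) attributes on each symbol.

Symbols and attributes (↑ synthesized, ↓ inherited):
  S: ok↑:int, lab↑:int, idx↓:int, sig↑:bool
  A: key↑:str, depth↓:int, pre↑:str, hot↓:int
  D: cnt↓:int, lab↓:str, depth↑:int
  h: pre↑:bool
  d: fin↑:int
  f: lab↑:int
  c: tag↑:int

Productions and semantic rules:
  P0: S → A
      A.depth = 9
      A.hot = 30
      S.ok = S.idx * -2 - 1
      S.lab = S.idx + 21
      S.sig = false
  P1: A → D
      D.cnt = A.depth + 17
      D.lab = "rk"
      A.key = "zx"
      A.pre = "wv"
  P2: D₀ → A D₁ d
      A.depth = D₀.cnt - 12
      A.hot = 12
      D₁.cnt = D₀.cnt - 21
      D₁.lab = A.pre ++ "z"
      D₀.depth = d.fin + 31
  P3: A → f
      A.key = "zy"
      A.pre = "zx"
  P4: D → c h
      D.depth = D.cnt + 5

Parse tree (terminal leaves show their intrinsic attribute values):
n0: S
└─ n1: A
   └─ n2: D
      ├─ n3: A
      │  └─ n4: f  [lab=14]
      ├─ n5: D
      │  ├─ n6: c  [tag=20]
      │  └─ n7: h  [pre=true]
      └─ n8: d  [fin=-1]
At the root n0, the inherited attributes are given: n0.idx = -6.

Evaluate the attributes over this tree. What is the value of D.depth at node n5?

10

1. n0.idx = -6  [given at root]
2. n1.depth = 9  [9]
3. n1.hot = 30  [30]
4. n2.cnt = 26  [A.depth + 17]
5. n2.lab = "rk"  ["rk"]
6. n3.depth = 14  [D₀.cnt - 12]
7. n3.hot = 12  [12]
8. n4.lab = 14  [terminal]
9. n3.key = "zy"  ["zy"]
10. n3.pre = "zx"  ["zx"]
11. n5.cnt = 5  [D₀.cnt - 21]
12. n5.lab = "zxz"  [A.pre ++ "z"]
13. n6.tag = 20  [terminal]
14. n7.pre = true  [terminal]
15. n5.depth = 10  [D.cnt + 5]
16. n8.fin = -1  [terminal]
17. n2.depth = 30  [d.fin + 31]
18. n1.key = "zx"  ["zx"]
19. n1.pre = "wv"  ["wv"]
20. n0.ok = 11  [S.idx * -2 - 1]
21. n0.lab = 15  [S.idx + 21]
22. n0.sig = false  [false]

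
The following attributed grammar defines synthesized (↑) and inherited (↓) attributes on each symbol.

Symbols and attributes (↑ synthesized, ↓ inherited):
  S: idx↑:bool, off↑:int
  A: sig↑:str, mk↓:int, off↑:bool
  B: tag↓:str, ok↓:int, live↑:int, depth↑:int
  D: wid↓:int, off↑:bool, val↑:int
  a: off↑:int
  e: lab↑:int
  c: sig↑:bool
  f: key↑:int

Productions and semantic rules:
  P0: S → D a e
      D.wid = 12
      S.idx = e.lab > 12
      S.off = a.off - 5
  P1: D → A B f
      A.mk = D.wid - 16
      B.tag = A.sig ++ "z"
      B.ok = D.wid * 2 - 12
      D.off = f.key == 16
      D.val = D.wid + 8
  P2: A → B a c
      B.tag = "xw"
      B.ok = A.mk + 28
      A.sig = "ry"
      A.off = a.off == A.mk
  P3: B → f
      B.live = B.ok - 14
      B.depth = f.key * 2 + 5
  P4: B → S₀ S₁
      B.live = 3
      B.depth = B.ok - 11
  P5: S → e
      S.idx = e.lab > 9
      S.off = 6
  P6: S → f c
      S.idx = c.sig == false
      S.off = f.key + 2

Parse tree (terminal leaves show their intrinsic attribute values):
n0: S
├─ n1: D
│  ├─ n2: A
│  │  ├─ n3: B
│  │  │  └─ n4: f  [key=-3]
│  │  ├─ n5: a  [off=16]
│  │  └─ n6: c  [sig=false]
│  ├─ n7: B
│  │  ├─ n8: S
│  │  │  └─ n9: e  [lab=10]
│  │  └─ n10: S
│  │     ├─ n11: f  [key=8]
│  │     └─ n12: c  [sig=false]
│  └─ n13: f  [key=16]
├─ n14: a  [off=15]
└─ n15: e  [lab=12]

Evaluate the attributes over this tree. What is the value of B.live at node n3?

1. n1.wid = 12  [12]
2. n2.mk = -4  [D.wid - 16]
3. n3.tag = "xw"  ["xw"]
4. n3.ok = 24  [A.mk + 28]
5. n4.key = -3  [terminal]
6. n3.live = 10  [B.ok - 14]
7. n3.depth = -1  [f.key * 2 + 5]
8. n5.off = 16  [terminal]
9. n6.sig = false  [terminal]
10. n2.sig = "ry"  ["ry"]
11. n2.off = false  [a.off == A.mk]
12. n7.tag = "ryz"  [A.sig ++ "z"]
13. n7.ok = 12  [D.wid * 2 - 12]
14. n9.lab = 10  [terminal]
15. n8.idx = true  [e.lab > 9]
16. n8.off = 6  [6]
17. n11.key = 8  [terminal]
18. n12.sig = false  [terminal]
19. n10.idx = true  [c.sig == false]
20. n10.off = 10  [f.key + 2]
21. n7.live = 3  [3]
22. n7.depth = 1  [B.ok - 11]
23. n13.key = 16  [terminal]
24. n1.off = true  [f.key == 16]
25. n1.val = 20  [D.wid + 8]
26. n14.off = 15  [terminal]
27. n15.lab = 12  [terminal]
28. n0.idx = false  [e.lab > 12]
29. n0.off = 10  [a.off - 5]

10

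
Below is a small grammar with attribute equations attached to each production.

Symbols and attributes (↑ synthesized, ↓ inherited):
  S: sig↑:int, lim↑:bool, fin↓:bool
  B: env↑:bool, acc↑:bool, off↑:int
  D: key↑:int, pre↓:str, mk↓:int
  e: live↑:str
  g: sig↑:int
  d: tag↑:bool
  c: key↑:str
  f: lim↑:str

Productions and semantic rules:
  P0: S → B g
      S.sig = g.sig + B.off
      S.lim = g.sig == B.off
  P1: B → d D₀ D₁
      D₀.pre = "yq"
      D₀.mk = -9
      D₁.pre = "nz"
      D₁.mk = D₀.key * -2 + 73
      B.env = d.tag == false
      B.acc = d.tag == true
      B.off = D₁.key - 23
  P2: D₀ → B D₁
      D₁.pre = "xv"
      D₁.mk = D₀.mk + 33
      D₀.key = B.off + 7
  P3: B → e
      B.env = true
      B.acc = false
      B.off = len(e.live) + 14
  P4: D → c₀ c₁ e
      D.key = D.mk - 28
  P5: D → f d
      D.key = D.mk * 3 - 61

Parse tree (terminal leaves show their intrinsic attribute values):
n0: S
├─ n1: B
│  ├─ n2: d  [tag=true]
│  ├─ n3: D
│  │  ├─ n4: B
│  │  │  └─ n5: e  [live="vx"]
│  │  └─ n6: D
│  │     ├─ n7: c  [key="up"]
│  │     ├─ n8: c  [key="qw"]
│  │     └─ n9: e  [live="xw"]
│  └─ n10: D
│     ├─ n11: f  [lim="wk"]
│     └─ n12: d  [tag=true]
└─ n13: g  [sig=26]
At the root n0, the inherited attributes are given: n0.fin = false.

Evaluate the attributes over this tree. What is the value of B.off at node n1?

-3

1. n0.fin = false  [given at root]
2. n2.tag = true  [terminal]
3. n3.pre = "yq"  ["yq"]
4. n3.mk = -9  [-9]
5. n5.live = "vx"  [terminal]
6. n4.env = true  [true]
7. n4.acc = false  [false]
8. n4.off = 16  [len(e.live) + 14]
9. n6.pre = "xv"  ["xv"]
10. n6.mk = 24  [D₀.mk + 33]
11. n7.key = "up"  [terminal]
12. n8.key = "qw"  [terminal]
13. n9.live = "xw"  [terminal]
14. n6.key = -4  [D.mk - 28]
15. n3.key = 23  [B.off + 7]
16. n10.pre = "nz"  ["nz"]
17. n10.mk = 27  [D₀.key * -2 + 73]
18. n11.lim = "wk"  [terminal]
19. n12.tag = true  [terminal]
20. n10.key = 20  [D.mk * 3 - 61]
21. n1.env = false  [d.tag == false]
22. n1.acc = true  [d.tag == true]
23. n1.off = -3  [D₁.key - 23]
24. n13.sig = 26  [terminal]
25. n0.sig = 23  [g.sig + B.off]
26. n0.lim = false  [g.sig == B.off]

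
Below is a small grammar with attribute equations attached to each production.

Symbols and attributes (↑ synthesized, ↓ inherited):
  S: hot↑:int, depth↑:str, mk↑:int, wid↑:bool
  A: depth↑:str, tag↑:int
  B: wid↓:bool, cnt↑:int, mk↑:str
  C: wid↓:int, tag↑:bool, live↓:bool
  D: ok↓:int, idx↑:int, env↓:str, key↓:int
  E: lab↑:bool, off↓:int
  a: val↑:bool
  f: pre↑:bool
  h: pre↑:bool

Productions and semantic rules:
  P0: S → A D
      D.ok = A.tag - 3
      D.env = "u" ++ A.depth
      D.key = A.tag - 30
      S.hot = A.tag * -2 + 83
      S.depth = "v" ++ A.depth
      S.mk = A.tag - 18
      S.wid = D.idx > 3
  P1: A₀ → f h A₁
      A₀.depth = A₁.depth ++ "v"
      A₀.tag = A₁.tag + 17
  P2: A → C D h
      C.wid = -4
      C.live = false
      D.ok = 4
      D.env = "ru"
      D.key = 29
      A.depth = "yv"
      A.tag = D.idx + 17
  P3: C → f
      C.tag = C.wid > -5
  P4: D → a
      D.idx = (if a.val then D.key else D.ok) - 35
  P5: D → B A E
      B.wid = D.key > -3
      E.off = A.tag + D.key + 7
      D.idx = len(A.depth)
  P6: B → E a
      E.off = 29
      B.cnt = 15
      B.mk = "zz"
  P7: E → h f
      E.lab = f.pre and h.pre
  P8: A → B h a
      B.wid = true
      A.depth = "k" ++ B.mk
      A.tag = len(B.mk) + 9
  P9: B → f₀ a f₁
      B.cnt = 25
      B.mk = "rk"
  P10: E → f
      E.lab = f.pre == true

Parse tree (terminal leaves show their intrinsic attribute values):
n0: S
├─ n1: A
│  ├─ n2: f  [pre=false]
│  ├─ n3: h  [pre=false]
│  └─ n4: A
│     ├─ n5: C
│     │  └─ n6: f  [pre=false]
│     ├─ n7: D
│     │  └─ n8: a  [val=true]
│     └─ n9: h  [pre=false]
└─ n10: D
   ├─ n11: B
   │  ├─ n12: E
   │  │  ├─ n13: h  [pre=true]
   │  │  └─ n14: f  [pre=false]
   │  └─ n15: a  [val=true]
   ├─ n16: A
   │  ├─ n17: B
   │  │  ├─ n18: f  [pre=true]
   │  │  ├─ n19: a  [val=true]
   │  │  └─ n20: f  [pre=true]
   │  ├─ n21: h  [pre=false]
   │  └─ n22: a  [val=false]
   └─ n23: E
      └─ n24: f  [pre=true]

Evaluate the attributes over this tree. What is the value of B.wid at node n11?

1. n2.pre = false  [terminal]
2. n3.pre = false  [terminal]
3. n5.wid = -4  [-4]
4. n5.live = false  [false]
5. n6.pre = false  [terminal]
6. n5.tag = true  [C.wid > -5]
7. n7.ok = 4  [4]
8. n7.env = "ru"  ["ru"]
9. n7.key = 29  [29]
10. n8.val = true  [terminal]
11. n7.idx = -6  [(if a.val then D.key else D.ok) - 35]
12. n9.pre = false  [terminal]
13. n4.depth = "yv"  ["yv"]
14. n4.tag = 11  [D.idx + 17]
15. n1.depth = "yvv"  [A₁.depth ++ "v"]
16. n1.tag = 28  [A₁.tag + 17]
17. n10.ok = 25  [A.tag - 3]
18. n10.env = "uyvv"  ["u" ++ A.depth]
19. n10.key = -2  [A.tag - 30]
20. n11.wid = true  [D.key > -3]
21. n12.off = 29  [29]
22. n13.pre = true  [terminal]
23. n14.pre = false  [terminal]
24. n12.lab = false  [f.pre and h.pre]
25. n15.val = true  [terminal]
26. n11.cnt = 15  [15]
27. n11.mk = "zz"  ["zz"]
28. n17.wid = true  [true]
29. n18.pre = true  [terminal]
30. n19.val = true  [terminal]
31. n20.pre = true  [terminal]
32. n17.cnt = 25  [25]
33. n17.mk = "rk"  ["rk"]
34. n21.pre = false  [terminal]
35. n22.val = false  [terminal]
36. n16.depth = "krk"  ["k" ++ B.mk]
37. n16.tag = 11  [len(B.mk) + 9]
38. n23.off = 16  [A.tag + D.key + 7]
39. n24.pre = true  [terminal]
40. n23.lab = true  [f.pre == true]
41. n10.idx = 3  [len(A.depth)]
42. n0.hot = 27  [A.tag * -2 + 83]
43. n0.depth = "vyvv"  ["v" ++ A.depth]
44. n0.mk = 10  [A.tag - 18]
45. n0.wid = false  [D.idx > 3]

true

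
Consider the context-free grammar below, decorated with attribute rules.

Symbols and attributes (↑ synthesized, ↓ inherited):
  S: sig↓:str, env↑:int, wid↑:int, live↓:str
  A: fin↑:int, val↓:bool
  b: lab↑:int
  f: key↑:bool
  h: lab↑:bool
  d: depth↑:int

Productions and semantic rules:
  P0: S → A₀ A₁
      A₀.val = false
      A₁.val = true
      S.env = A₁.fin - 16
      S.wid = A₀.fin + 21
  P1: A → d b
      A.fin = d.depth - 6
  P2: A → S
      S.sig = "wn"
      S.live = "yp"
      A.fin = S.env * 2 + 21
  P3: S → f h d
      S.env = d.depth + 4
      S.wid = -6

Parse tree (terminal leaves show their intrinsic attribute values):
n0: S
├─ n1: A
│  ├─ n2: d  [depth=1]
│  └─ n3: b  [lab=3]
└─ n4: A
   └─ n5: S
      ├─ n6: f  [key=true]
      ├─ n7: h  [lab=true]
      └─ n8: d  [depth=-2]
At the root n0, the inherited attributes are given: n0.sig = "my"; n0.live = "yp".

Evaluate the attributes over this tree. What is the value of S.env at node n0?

9

1. n0.sig = "my"  [given at root]
2. n0.live = "yp"  [given at root]
3. n1.val = false  [false]
4. n2.depth = 1  [terminal]
5. n3.lab = 3  [terminal]
6. n1.fin = -5  [d.depth - 6]
7. n4.val = true  [true]
8. n5.sig = "wn"  ["wn"]
9. n5.live = "yp"  ["yp"]
10. n6.key = true  [terminal]
11. n7.lab = true  [terminal]
12. n8.depth = -2  [terminal]
13. n5.env = 2  [d.depth + 4]
14. n5.wid = -6  [-6]
15. n4.fin = 25  [S.env * 2 + 21]
16. n0.env = 9  [A₁.fin - 16]
17. n0.wid = 16  [A₀.fin + 21]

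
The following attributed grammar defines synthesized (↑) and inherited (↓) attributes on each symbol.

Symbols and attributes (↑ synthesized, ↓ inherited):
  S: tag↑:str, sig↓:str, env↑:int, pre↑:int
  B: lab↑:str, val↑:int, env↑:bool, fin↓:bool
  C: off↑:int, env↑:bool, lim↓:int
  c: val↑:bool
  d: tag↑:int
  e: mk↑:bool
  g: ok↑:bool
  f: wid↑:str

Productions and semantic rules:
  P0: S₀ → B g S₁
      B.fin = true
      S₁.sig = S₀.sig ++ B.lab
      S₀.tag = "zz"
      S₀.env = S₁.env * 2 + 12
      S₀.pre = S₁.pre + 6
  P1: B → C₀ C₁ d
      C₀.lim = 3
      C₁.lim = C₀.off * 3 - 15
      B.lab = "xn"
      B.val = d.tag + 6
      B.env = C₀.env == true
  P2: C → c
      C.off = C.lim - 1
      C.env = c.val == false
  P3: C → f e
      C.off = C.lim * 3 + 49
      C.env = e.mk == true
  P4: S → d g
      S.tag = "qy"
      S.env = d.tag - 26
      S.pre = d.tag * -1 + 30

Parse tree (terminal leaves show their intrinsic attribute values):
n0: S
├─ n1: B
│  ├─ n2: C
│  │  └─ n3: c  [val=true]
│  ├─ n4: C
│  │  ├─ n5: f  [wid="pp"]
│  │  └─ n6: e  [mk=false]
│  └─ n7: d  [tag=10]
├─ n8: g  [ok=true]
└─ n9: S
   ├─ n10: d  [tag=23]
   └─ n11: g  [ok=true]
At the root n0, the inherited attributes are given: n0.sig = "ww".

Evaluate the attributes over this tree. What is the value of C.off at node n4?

22

1. n0.sig = "ww"  [given at root]
2. n1.fin = true  [true]
3. n2.lim = 3  [3]
4. n3.val = true  [terminal]
5. n2.off = 2  [C.lim - 1]
6. n2.env = false  [c.val == false]
7. n4.lim = -9  [C₀.off * 3 - 15]
8. n5.wid = "pp"  [terminal]
9. n6.mk = false  [terminal]
10. n4.off = 22  [C.lim * 3 + 49]
11. n4.env = false  [e.mk == true]
12. n7.tag = 10  [terminal]
13. n1.lab = "xn"  ["xn"]
14. n1.val = 16  [d.tag + 6]
15. n1.env = false  [C₀.env == true]
16. n8.ok = true  [terminal]
17. n9.sig = "wwxn"  [S₀.sig ++ B.lab]
18. n10.tag = 23  [terminal]
19. n11.ok = true  [terminal]
20. n9.tag = "qy"  ["qy"]
21. n9.env = -3  [d.tag - 26]
22. n9.pre = 7  [d.tag * -1 + 30]
23. n0.tag = "zz"  ["zz"]
24. n0.env = 6  [S₁.env * 2 + 12]
25. n0.pre = 13  [S₁.pre + 6]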